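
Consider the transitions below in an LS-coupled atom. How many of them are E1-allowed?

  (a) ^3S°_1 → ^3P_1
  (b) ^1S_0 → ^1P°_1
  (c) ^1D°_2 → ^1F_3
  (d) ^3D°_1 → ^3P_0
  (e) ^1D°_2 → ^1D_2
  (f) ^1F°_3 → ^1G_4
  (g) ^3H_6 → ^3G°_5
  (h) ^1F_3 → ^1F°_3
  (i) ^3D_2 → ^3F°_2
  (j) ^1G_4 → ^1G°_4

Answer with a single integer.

10

(a) allowed
(b) allowed
(c) allowed
(d) allowed
(e) allowed
(f) allowed
(g) allowed
(h) allowed
(i) allowed
(j) allowed
Total allowed: 10 of 10.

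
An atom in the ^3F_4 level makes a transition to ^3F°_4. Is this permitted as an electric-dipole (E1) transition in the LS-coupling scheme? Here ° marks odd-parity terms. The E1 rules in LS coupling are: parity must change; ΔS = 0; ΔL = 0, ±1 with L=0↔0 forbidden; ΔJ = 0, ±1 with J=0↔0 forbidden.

allowed

Initial level: S=1, L=3, J=4, parity even. Final level: S=1, L=3, J=4, parity odd.
Parity must change: even → odd — ✓.
ΔS = 0: S: 1 → 1 — ✓.
ΔL = 0, ±1 (not L=0↔0): L: 3 → 3, ΔL = +0 — ✓.
ΔJ = 0, ±1 (not J=0↔0): J: 4 → 4, ΔJ = +0 — ✓.
All four E1 rules are satisfied.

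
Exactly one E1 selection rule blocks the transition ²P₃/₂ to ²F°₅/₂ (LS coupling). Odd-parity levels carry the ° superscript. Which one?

Parity must change: even → odd — ok.
ΔS = 0: S: 1/2 → 1/2 — ok.
ΔL = 0, ±1 (not L=0↔0): L: 1 → 3, ΔL = +2 — fails.
ΔJ = 0, ±1 (not J=0↔0): J: 3/2 → 5/2, ΔJ = +1 — ok.

the ΔL = 0, ±1 rule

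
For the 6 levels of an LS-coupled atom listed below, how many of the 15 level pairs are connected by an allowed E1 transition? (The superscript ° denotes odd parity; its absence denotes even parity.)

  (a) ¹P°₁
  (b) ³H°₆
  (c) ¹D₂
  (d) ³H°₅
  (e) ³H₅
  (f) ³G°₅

(a)–(b): forbidden (parity, ΔS, ΔL, ΔJ).
(a)–(c): allowed.
(a)–(d): forbidden (parity, ΔS, ΔL, ΔJ).
(a)–(e): forbidden (ΔS, ΔL, ΔJ).
(a)–(f): forbidden (parity, ΔS, ΔL, ΔJ).
(b)–(c): forbidden (ΔS, ΔL, ΔJ).
(b)–(d): forbidden (parity).
(b)–(e): allowed.
(b)–(f): forbidden (parity).
(c)–(d): forbidden (ΔS, ΔL, ΔJ).
(c)–(e): forbidden (parity, ΔS, ΔL, ΔJ).
(c)–(f): forbidden (ΔS, ΔL, ΔJ).
(d)–(e): allowed.
(d)–(f): forbidden (parity).
(e)–(f): allowed.
Allowed pairs: 4 of 15.

4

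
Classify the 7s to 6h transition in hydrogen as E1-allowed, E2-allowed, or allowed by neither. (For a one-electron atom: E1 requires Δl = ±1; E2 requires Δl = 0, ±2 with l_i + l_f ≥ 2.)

Δl = 5 − 0 = +5; l_i + l_f = 5.
E1 (Δl = ±1): not satisfied.
E2 (Δl = 0,±2, l_i+l_f ≥ 2): not satisfied.

neither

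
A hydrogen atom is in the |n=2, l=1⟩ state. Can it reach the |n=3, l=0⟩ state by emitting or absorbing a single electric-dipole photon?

l: 1 → 0 (Δl = -1). Δl = ±1 passes.
All E1 selection rules are satisfied.

allowed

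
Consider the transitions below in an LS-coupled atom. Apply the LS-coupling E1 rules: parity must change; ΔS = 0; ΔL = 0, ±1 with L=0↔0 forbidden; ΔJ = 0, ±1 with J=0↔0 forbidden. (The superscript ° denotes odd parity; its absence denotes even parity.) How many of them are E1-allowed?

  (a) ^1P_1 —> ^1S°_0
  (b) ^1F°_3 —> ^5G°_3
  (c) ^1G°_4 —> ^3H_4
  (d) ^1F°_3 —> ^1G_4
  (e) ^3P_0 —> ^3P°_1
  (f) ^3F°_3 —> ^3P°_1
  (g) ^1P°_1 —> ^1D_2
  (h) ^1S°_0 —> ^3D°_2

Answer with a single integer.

4

(a) allowed
(b) forbidden (parity, ΔS fail)
(c) forbidden (ΔS fails)
(d) allowed
(e) allowed
(f) forbidden (parity, ΔL, ΔJ fail)
(g) allowed
(h) forbidden (parity, ΔS, ΔL, ΔJ fail)
Total allowed: 4 of 8.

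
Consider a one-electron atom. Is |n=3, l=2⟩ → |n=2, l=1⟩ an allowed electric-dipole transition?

Δl = 1 − 2 = -1; the E1 rule Δl = ±1 is ✓.
All E1 selection rules are satisfied.

allowed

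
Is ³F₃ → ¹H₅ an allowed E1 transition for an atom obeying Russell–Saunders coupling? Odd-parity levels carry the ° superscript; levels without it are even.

forbidden

Reading off the term symbols: S 1→0, L 3→5, J 3→5, parity even→even.
Parity must change: even → even — ✗.
ΔS = 0: S: 1 → 0 — ✗.
ΔL = 0, ±1 (not L=0↔0): L: 3 → 5, ΔL = +2 — ✗.
ΔJ = 0, ±1 (not J=0↔0): J: 3 → 5, ΔJ = +2 — ✗.
Rule(s) violated: parity, ΔS, ΔL, ΔJ.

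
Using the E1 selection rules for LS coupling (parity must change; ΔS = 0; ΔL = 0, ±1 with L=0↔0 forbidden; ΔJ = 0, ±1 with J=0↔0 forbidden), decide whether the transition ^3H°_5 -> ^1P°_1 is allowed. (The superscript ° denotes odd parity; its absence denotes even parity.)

forbidden

Reading off the term symbols: S 1→0, L 5→1, J 5→1, parity odd→odd.
Parity must change: odd → odd — fails.
ΔS = 0: S: 1 → 0 — fails.
ΔL = 0, ±1 (not L=0↔0): L: 5 → 1, ΔL = -4 — fails.
ΔJ = 0, ±1 (not J=0↔0): J: 5 → 1, ΔJ = -4 — fails.
Rule(s) violated: parity, ΔS, ΔL, ΔJ.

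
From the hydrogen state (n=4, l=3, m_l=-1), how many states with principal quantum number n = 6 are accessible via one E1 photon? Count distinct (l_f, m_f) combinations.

E1 requires Δl = ±1, so l_f ∈ {2, 4}; with 0 ≤ l_f ≤ n_f−1 = 5, the allowed l_f values are {2, 4}.
For l_f = 2: m_f ∈ {m_i−1, m_i, m_i+1} ∩ [−2, 2] = {-2, -1, 0} → 3 states.
For l_f = 4: m_f ∈ {m_i−1, m_i, m_i+1} ∩ [−4, 4] = {-2, -1, 0} → 3 states.
Total: 6.

6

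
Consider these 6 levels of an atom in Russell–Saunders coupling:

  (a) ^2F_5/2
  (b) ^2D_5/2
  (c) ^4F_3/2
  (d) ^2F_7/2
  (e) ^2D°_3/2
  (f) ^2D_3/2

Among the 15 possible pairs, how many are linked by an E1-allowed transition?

(a)–(b): forbidden (parity).
(a)–(c): forbidden (parity, ΔS).
(a)–(d): forbidden (parity).
(a)–(e): allowed.
(a)–(f): forbidden (parity).
(b)–(c): forbidden (parity, ΔS).
(b)–(d): forbidden (parity).
(b)–(e): allowed.
(b)–(f): forbidden (parity).
(c)–(d): forbidden (parity, ΔS, ΔJ).
(c)–(e): forbidden (ΔS).
(c)–(f): forbidden (parity, ΔS).
(d)–(e): forbidden (ΔJ).
(d)–(f): forbidden (parity, ΔJ).
(e)–(f): allowed.
Allowed pairs: 3 of 15.

3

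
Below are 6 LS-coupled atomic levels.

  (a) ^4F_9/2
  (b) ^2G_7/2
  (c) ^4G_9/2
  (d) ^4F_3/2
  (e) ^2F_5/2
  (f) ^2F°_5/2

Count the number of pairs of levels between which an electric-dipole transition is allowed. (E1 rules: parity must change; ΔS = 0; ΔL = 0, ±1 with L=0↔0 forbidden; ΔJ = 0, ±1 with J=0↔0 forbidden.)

(a)–(b): forbidden (parity, ΔS).
(a)–(c): forbidden (parity).
(a)–(d): forbidden (parity, ΔJ).
(a)–(e): forbidden (parity, ΔS, ΔJ).
(a)–(f): forbidden (ΔS, ΔJ).
(b)–(c): forbidden (parity, ΔS).
(b)–(d): forbidden (parity, ΔS, ΔJ).
(b)–(e): forbidden (parity).
(b)–(f): allowed.
(c)–(d): forbidden (parity, ΔJ).
(c)–(e): forbidden (parity, ΔS, ΔJ).
(c)–(f): forbidden (ΔS, ΔJ).
(d)–(e): forbidden (parity, ΔS).
(d)–(f): forbidden (ΔS).
(e)–(f): allowed.
Allowed pairs: 2 of 15.

2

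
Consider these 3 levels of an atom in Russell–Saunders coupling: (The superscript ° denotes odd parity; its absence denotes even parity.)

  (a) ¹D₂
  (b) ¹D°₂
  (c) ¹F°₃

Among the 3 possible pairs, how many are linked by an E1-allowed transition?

(a)–(b): allowed.
(a)–(c): allowed.
(b)–(c): forbidden (parity).
Allowed pairs: 2 of 3.

2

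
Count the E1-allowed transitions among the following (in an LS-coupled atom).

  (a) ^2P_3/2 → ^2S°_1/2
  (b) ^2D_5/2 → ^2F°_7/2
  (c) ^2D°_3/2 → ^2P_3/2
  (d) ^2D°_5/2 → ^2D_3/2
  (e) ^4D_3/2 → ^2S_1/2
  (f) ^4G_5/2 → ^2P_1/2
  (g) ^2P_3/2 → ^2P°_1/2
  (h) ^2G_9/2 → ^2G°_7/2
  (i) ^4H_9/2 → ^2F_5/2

(a) allowed
(b) allowed
(c) allowed
(d) allowed
(e) forbidden (parity, ΔS, ΔL fail)
(f) forbidden (parity, ΔS, ΔL, ΔJ fail)
(g) allowed
(h) allowed
(i) forbidden (parity, ΔS, ΔL, ΔJ fail)
Total allowed: 6 of 9.

6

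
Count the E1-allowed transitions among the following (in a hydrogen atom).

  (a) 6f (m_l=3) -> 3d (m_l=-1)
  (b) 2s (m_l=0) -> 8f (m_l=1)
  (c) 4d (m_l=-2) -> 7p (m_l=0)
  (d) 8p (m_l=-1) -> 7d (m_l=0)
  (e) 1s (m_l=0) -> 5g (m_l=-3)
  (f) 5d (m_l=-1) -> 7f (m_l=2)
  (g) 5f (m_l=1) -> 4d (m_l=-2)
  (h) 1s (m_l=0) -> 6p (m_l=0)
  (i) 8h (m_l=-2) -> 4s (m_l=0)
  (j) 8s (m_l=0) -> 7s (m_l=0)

(a) forbidden — Δm_l = -4 (E1 requires Δm_l = 0, ±1)
(b) forbidden — Δl = +3 (E1 requires Δl = ±1)
(c) forbidden — Δm_l = +2 (E1 requires Δm_l = 0, ±1)
(d) allowed
(e) forbidden — Δl = +4 (E1 requires Δl = ±1); Δm_l = -3 (E1 requires Δm_l = 0, ±1)
(f) forbidden — Δm_l = +3 (E1 requires Δm_l = 0, ±1)
(g) forbidden — Δm_l = -3 (E1 requires Δm_l = 0, ±1)
(h) allowed
(i) forbidden — Δl = -5 (E1 requires Δl = ±1); Δm_l = +2 (E1 requires Δm_l = 0, ±1)
(j) forbidden — Δl = +0 (E1 requires Δl = ±1)
Total allowed: 2 of 10.

2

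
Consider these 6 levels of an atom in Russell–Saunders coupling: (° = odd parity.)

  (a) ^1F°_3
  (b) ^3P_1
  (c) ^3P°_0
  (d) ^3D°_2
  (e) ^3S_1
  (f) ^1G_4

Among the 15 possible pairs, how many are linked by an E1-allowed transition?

4

(a)–(b): forbidden (ΔS, ΔL, ΔJ).
(a)–(c): forbidden (parity, ΔS, ΔL, ΔJ).
(a)–(d): forbidden (parity, ΔS).
(a)–(e): forbidden (ΔS, ΔL, ΔJ).
(a)–(f): allowed.
(b)–(c): allowed.
(b)–(d): allowed.
(b)–(e): forbidden (parity).
(b)–(f): forbidden (parity, ΔS, ΔL, ΔJ).
(c)–(d): forbidden (parity, ΔJ).
(c)–(e): allowed.
(c)–(f): forbidden (ΔS, ΔL, ΔJ).
(d)–(e): forbidden (ΔL).
(d)–(f): forbidden (ΔS, ΔL, ΔJ).
(e)–(f): forbidden (parity, ΔS, ΔL, ΔJ).
Allowed pairs: 4 of 15.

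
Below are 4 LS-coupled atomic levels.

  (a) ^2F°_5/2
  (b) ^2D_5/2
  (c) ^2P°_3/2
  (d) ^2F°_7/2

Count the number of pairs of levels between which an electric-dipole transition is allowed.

(a)–(b): allowed.
(a)–(c): forbidden (parity, ΔL).
(a)–(d): forbidden (parity).
(b)–(c): allowed.
(b)–(d): allowed.
(c)–(d): forbidden (parity, ΔL, ΔJ).
Allowed pairs: 3 of 6.

3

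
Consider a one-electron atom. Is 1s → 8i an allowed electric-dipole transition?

forbidden

l: 0 → 6 (Δl = +6). Δl = ±1 violated.
The transition is electric-dipole forbidden.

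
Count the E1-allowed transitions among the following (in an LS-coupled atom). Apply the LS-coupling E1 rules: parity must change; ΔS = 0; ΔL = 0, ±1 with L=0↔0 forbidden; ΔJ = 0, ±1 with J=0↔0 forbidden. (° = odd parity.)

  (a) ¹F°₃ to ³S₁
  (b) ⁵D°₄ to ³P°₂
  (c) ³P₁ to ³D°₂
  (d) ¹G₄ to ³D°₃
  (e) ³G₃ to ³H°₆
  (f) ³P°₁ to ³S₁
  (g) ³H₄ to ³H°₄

(a) forbidden (ΔS, ΔL, ΔJ fail)
(b) forbidden (parity, ΔS, ΔJ fail)
(c) allowed
(d) forbidden (ΔS, ΔL fail)
(e) forbidden (ΔJ fails)
(f) allowed
(g) allowed
Total allowed: 3 of 7.

3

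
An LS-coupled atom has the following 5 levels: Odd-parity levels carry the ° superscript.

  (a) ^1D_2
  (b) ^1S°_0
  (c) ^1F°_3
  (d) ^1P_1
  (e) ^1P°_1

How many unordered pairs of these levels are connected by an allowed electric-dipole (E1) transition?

4

(a)–(b): forbidden (ΔL, ΔJ).
(a)–(c): allowed.
(a)–(d): forbidden (parity).
(a)–(e): allowed.
(b)–(c): forbidden (parity, ΔL, ΔJ).
(b)–(d): allowed.
(b)–(e): forbidden (parity).
(c)–(d): forbidden (ΔL, ΔJ).
(c)–(e): forbidden (parity, ΔL, ΔJ).
(d)–(e): allowed.
Allowed pairs: 4 of 10.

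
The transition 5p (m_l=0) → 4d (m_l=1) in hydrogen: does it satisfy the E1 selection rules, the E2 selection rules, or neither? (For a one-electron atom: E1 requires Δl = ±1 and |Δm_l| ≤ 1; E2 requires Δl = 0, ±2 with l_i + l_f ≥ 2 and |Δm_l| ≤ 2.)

Δl = 2 − 1 = +1; l_i + l_f = 3.
Δm_l = +1.
E1 (Δl = ±1, |Δm_l| ≤ 1): satisfied.
E2 (Δl = 0,±2, l_i+l_f ≥ 2, |Δm_l| ≤ 2): not satisfied.

E1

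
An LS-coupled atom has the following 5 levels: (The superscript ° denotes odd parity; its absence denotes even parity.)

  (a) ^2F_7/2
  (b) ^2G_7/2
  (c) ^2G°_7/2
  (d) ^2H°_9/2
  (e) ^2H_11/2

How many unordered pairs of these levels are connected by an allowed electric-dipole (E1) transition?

(a)–(b): forbidden (parity).
(a)–(c): allowed.
(a)–(d): forbidden (ΔL).
(a)–(e): forbidden (parity, ΔL, ΔJ).
(b)–(c): allowed.
(b)–(d): allowed.
(b)–(e): forbidden (parity, ΔJ).
(c)–(d): forbidden (parity).
(c)–(e): forbidden (ΔJ).
(d)–(e): allowed.
Allowed pairs: 4 of 10.

4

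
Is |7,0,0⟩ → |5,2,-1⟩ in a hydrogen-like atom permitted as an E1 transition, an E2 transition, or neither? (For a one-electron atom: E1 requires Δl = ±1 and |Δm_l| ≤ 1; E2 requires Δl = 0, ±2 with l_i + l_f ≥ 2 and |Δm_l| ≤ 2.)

E2

Δl = 2 − 0 = +2; l_i + l_f = 2.
Δm_l = -1.
E1 (Δl = ±1, |Δm_l| ≤ 1): not satisfied.
E2 (Δl = 0,±2, l_i+l_f ≥ 2, |Δm_l| ≤ 2): satisfied.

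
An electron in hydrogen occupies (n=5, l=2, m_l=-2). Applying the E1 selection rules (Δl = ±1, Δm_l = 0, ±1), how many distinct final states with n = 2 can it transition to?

1

E1 requires Δl = ±1, so l_f ∈ {1, 3}; with 0 ≤ l_f ≤ n_f−1 = 1, the allowed l_f values are {1}.
For l_f = 1: m_f ∈ {m_i−1, m_i, m_i+1} ∩ [−1, 1] = {-1} → 1 state.
Total: 1.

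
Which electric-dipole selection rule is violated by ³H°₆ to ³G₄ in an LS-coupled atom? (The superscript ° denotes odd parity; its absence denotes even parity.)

Parity must change: odd → even — ✓.
ΔS = 0: S: 1 → 1 — ✓.
ΔL = 0, ±1 (not L=0↔0): L: 5 → 4, ΔL = -1 — ✓.
ΔJ = 0, ±1 (not J=0↔0): J: 6 → 4, ΔJ = -2 — ✗.

the ΔJ = 0, ±1 rule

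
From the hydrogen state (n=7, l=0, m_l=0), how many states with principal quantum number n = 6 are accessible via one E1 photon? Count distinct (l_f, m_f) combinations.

E1 requires Δl = ±1, so l_f ∈ {-1, 1}; with 0 ≤ l_f ≤ n_f−1 = 5, the allowed l_f values are {1}.
For l_f = 1: m_f ∈ {m_i−1, m_i, m_i+1} ∩ [−1, 1] = {-1, 0, 1} → 3 states.
Total: 3.

3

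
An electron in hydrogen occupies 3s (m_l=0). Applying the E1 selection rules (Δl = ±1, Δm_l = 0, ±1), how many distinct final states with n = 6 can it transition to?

3

E1 requires Δl = ±1, so l_f ∈ {-1, 1}; with 0 ≤ l_f ≤ n_f−1 = 5, the allowed l_f values are {1}.
For l_f = 1: m_f ∈ {m_i−1, m_i, m_i+1} ∩ [−1, 1] = {-1, 0, 1} → 3 states.
Total: 3.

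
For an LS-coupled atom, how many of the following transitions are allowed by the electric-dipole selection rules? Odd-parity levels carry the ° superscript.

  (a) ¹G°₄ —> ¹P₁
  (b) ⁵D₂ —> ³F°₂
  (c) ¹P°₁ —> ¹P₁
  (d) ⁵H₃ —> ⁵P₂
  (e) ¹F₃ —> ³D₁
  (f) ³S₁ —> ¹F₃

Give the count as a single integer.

1

(a) forbidden (ΔL, ΔJ fail)
(b) forbidden (ΔS fails)
(c) allowed
(d) forbidden (parity, ΔL fail)
(e) forbidden (parity, ΔS, ΔJ fail)
(f) forbidden (parity, ΔS, ΔL, ΔJ fail)
Total allowed: 1 of 6.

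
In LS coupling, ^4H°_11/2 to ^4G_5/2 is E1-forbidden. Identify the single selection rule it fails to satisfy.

the ΔJ = 0, ±1 rule

Reading off the term symbols: S 3/2→3/2, L 5→4, J 11/2→5/2, parity odd→even.
ΔS = 0: S: 3/2 → 3/2 — passes.
ΔL = 0, ±1 (not L=0↔0): L: 5 → 4, ΔL = -1 — passes.
Parity must change: odd → even — passes.
ΔJ = 0, ±1 (not J=0↔0): J: 11/2 → 5/2, ΔJ = -3 — fails.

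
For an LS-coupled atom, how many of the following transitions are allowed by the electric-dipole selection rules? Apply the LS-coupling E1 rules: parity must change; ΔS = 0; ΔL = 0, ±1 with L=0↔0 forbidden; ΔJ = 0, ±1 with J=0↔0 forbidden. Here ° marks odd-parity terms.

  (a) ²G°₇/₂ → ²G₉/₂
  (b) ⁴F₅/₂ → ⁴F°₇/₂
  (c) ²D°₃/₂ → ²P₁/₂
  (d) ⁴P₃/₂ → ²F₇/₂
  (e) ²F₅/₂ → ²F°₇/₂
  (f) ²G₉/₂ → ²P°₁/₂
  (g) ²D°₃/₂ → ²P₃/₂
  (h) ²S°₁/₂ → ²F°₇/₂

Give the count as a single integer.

5

(a) allowed
(b) allowed
(c) allowed
(d) forbidden (parity, ΔS, ΔL, ΔJ fail)
(e) allowed
(f) forbidden (ΔL, ΔJ fail)
(g) allowed
(h) forbidden (parity, ΔL, ΔJ fail)
Total allowed: 5 of 8.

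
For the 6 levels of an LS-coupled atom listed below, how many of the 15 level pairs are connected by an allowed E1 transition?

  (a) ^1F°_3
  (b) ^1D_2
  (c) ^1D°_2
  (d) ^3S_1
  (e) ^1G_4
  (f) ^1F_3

(a)–(b): allowed.
(a)–(c): forbidden (parity).
(a)–(d): forbidden (ΔS, ΔL, ΔJ).
(a)–(e): allowed.
(a)–(f): allowed.
(b)–(c): allowed.
(b)–(d): forbidden (parity, ΔS, ΔL).
(b)–(e): forbidden (parity, ΔL, ΔJ).
(b)–(f): forbidden (parity).
(c)–(d): forbidden (ΔS, ΔL).
(c)–(e): forbidden (ΔL, ΔJ).
(c)–(f): allowed.
(d)–(e): forbidden (parity, ΔS, ΔL, ΔJ).
(d)–(f): forbidden (parity, ΔS, ΔL, ΔJ).
(e)–(f): forbidden (parity).
Allowed pairs: 5 of 15.

5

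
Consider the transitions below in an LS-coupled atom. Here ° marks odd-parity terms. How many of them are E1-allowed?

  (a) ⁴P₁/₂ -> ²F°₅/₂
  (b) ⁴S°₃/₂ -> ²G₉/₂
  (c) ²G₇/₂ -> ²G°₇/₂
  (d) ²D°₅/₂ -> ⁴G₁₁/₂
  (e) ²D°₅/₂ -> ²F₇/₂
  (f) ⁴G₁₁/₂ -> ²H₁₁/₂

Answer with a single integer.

(a) forbidden (ΔS, ΔL, ΔJ fail)
(b) forbidden (ΔS, ΔL, ΔJ fail)
(c) allowed
(d) forbidden (ΔS, ΔL, ΔJ fail)
(e) allowed
(f) forbidden (parity, ΔS fail)
Total allowed: 2 of 6.

2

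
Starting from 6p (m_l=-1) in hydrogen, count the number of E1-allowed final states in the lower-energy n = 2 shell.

1

E1 requires Δl = ±1, so l_f ∈ {0, 2}; with 0 ≤ l_f ≤ n_f−1 = 1, the allowed l_f values are {0}.
For l_f = 0: m_f ∈ {m_i−1, m_i, m_i+1} ∩ [−0, 0] = {0} → 1 state.
Total: 1.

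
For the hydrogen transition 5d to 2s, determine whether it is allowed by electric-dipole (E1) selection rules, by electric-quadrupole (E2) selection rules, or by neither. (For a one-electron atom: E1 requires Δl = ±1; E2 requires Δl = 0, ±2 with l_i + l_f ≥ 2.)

Δl = 0 − 2 = -2; l_i + l_f = 2.
E1 (Δl = ±1): not satisfied.
E2 (Δl = 0,±2, l_i+l_f ≥ 2): satisfied.

E2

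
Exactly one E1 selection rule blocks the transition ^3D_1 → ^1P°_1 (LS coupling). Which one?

ΔJ = 0, ±1 (not J=0↔0): J: 1 → 1, ΔJ = +0 — ✓.
Parity must change: even → odd — ✓.
ΔS = 0: S: 1 → 0 — ✗.
ΔL = 0, ±1 (not L=0↔0): L: 2 → 1, ΔL = -1 — ✓.

the ΔS = 0 rule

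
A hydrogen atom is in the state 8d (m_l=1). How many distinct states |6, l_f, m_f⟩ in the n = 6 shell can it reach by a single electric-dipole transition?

E1 requires Δl = ±1, so l_f ∈ {1, 3}; with 0 ≤ l_f ≤ n_f−1 = 5, the allowed l_f values are {1, 3}.
For l_f = 1: m_f ∈ {m_i−1, m_i, m_i+1} ∩ [−1, 1] = {0, 1} → 2 states.
For l_f = 3: m_f ∈ {m_i−1, m_i, m_i+1} ∩ [−3, 3] = {0, 1, 2} → 3 states.
Total: 5.

5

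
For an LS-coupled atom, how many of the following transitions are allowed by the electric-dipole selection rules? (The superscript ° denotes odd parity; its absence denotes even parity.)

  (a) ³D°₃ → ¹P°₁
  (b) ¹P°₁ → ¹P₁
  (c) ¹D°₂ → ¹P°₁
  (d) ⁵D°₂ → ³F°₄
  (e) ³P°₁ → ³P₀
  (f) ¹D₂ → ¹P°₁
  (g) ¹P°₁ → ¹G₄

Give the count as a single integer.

(a) forbidden (parity, ΔS, ΔJ fail)
(b) allowed
(c) forbidden (parity fails)
(d) forbidden (parity, ΔS, ΔJ fail)
(e) allowed
(f) allowed
(g) forbidden (ΔL, ΔJ fail)
Total allowed: 3 of 7.

3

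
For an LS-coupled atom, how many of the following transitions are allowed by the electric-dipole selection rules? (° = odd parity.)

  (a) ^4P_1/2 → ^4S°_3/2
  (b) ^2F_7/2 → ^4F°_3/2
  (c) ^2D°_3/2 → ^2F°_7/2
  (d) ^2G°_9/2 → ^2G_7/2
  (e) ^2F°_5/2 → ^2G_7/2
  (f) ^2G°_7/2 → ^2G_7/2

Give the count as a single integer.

4

(a) allowed
(b) forbidden (ΔS, ΔJ fail)
(c) forbidden (parity, ΔJ fail)
(d) allowed
(e) allowed
(f) allowed
Total allowed: 4 of 6.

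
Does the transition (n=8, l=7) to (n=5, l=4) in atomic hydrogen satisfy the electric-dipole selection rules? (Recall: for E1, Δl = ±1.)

l: 7 → 4 (Δl = -3). Δl = ±1 violated.
The transition is electric-dipole forbidden.

forbidden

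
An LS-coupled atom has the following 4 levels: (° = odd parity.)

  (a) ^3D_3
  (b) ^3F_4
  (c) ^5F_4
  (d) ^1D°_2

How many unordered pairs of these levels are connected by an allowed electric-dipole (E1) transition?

0

(a)–(b): forbidden (parity).
(a)–(c): forbidden (parity, ΔS).
(a)–(d): forbidden (ΔS).
(b)–(c): forbidden (parity, ΔS).
(b)–(d): forbidden (ΔS, ΔJ).
(c)–(d): forbidden (ΔS, ΔJ).
Allowed pairs: 0 of 6.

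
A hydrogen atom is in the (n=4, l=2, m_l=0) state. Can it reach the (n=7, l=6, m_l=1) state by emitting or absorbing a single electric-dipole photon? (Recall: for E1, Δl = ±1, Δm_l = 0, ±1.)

forbidden

Initial l = 2, final l = 6, so Δl = +4. E1 requires Δl = ±1: fails.
Δm_l = 1 − (0) = +1. E1 requires Δm_l = 0, ±1: ok.
The transition is electric-dipole forbidden.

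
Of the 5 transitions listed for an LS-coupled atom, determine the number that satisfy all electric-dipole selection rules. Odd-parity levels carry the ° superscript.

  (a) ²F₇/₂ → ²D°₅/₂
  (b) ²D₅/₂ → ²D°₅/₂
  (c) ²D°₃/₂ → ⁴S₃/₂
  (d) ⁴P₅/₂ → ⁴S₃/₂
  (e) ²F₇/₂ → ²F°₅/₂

3

(a) allowed
(b) allowed
(c) forbidden (ΔS, ΔL fail)
(d) forbidden (parity fails)
(e) allowed
Total allowed: 3 of 5.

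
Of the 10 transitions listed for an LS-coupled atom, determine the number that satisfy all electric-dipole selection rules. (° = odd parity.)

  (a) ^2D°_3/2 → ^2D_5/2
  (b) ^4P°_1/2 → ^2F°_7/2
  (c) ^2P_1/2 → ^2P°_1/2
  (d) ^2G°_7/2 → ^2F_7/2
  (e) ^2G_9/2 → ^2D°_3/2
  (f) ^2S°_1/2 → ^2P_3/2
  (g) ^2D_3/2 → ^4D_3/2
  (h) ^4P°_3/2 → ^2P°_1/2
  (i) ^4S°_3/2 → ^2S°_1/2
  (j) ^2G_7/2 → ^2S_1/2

4

(a) allowed
(b) forbidden (parity, ΔS, ΔL, ΔJ fail)
(c) allowed
(d) allowed
(e) forbidden (ΔL, ΔJ fail)
(f) allowed
(g) forbidden (parity, ΔS fail)
(h) forbidden (parity, ΔS fail)
(i) forbidden (parity, ΔS, ΔL fail)
(j) forbidden (parity, ΔL, ΔJ fail)
Total allowed: 4 of 10.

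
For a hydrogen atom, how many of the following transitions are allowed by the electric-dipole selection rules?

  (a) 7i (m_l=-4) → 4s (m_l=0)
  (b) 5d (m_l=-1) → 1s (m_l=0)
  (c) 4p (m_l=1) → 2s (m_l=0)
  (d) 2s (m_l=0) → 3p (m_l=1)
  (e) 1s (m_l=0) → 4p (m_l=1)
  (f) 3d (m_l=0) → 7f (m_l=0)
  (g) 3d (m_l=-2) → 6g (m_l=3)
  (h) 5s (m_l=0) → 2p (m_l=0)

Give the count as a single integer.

5

(a) forbidden — Δl = -6 (E1 requires Δl = ±1); Δm_l = +4 (E1 requires Δm_l = 0, ±1)
(b) forbidden — Δl = -2 (E1 requires Δl = ±1)
(c) allowed
(d) allowed
(e) allowed
(f) allowed
(g) forbidden — Δl = +2 (E1 requires Δl = ±1); Δm_l = +5 (E1 requires Δm_l = 0, ±1)
(h) allowed
Total allowed: 5 of 8.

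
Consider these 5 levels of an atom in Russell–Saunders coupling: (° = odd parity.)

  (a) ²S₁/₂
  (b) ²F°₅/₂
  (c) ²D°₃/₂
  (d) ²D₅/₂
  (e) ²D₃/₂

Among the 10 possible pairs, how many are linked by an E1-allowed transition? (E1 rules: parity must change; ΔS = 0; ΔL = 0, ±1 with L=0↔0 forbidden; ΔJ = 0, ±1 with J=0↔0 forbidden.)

(a)–(b): forbidden (ΔL, ΔJ).
(a)–(c): forbidden (ΔL).
(a)–(d): forbidden (parity, ΔL, ΔJ).
(a)–(e): forbidden (parity, ΔL).
(b)–(c): forbidden (parity).
(b)–(d): allowed.
(b)–(e): allowed.
(c)–(d): allowed.
(c)–(e): allowed.
(d)–(e): forbidden (parity).
Allowed pairs: 4 of 10.

4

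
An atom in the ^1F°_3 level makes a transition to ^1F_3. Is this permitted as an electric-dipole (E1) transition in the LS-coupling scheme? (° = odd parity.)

Initial level: S=0, L=3, J=3, parity odd. Final level: S=0, L=3, J=3, parity even.
Parity must change: odd → even — ✓.
ΔS = 0: S: 0 → 0 — ✓.
ΔJ = 0, ±1 (not J=0↔0): J: 3 → 3, ΔJ = +0 — ✓.
ΔL = 0, ±1 (not L=0↔0): L: 3 → 3, ΔL = +0 — ✓.
All four E1 rules are satisfied.

allowed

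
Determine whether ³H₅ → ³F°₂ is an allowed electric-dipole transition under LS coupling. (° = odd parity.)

forbidden

Initial level: S=1, L=5, J=5, parity even. Final level: S=1, L=3, J=2, parity odd.
Parity must change: even → odd — ok.
ΔS = 0: S: 1 → 1 — ok.
ΔL = 0, ±1 (not L=0↔0): L: 5 → 3, ΔL = -2 — fails.
ΔJ = 0, ±1 (not J=0↔0): J: 5 → 2, ΔJ = -3 — fails.
Rule(s) violated: ΔL, ΔJ.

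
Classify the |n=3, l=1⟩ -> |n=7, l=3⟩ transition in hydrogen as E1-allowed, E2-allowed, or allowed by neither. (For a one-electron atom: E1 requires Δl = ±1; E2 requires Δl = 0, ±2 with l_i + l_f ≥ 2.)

E2

Δl = 3 − 1 = +2; l_i + l_f = 4.
E1 (Δl = ±1): not satisfied.
E2 (Δl = 0,±2, l_i+l_f ≥ 2): satisfied.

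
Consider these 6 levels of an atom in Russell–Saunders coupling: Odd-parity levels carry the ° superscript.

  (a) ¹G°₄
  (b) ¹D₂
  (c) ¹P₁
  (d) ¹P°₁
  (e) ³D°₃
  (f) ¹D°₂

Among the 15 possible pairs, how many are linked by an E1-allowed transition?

(a)–(b): forbidden (ΔL, ΔJ).
(a)–(c): forbidden (ΔL, ΔJ).
(a)–(d): forbidden (parity, ΔL, ΔJ).
(a)–(e): forbidden (parity, ΔS, ΔL).
(a)–(f): forbidden (parity, ΔL, ΔJ).
(b)–(c): forbidden (parity).
(b)–(d): allowed.
(b)–(e): forbidden (ΔS).
(b)–(f): allowed.
(c)–(d): allowed.
(c)–(e): forbidden (ΔS, ΔJ).
(c)–(f): allowed.
(d)–(e): forbidden (parity, ΔS, ΔJ).
(d)–(f): forbidden (parity).
(e)–(f): forbidden (parity, ΔS).
Allowed pairs: 4 of 15.

4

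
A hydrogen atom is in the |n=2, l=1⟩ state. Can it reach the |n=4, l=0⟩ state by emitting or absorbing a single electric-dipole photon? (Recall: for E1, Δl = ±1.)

l: 1 → 0 (Δl = -1). Δl = ±1 ✓.
All E1 selection rules are satisfied.

allowed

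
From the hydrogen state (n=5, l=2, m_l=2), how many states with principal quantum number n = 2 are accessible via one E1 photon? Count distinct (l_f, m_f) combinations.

1

E1 requires Δl = ±1, so l_f ∈ {1, 3}; with 0 ≤ l_f ≤ n_f−1 = 1, the allowed l_f values are {1}.
For l_f = 1: m_f ∈ {m_i−1, m_i, m_i+1} ∩ [−1, 1] = {1} → 1 state.
Total: 1.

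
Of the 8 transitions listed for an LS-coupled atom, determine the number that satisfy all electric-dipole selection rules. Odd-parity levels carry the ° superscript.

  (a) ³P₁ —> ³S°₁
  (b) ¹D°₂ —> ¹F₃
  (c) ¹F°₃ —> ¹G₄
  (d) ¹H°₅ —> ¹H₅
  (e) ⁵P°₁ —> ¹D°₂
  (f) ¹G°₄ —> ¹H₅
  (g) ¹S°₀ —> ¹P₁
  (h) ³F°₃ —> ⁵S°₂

(a) allowed
(b) allowed
(c) allowed
(d) allowed
(e) forbidden (parity, ΔS fail)
(f) allowed
(g) allowed
(h) forbidden (parity, ΔS, ΔL fail)
Total allowed: 6 of 8.

6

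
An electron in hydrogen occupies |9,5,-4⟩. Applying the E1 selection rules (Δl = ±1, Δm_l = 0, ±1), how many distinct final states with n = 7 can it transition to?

E1 requires Δl = ±1, so l_f ∈ {4, 6}; with 0 ≤ l_f ≤ n_f−1 = 6, the allowed l_f values are {4, 6}.
For l_f = 4: m_f ∈ {m_i−1, m_i, m_i+1} ∩ [−4, 4] = {-4, -3} → 2 states.
For l_f = 6: m_f ∈ {m_i−1, m_i, m_i+1} ∩ [−6, 6] = {-5, -4, -3} → 3 states.
Total: 5.

5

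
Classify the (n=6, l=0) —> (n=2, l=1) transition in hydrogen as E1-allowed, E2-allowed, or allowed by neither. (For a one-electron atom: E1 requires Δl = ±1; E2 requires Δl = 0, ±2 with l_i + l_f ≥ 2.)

Δl = 1 − 0 = +1; l_i + l_f = 1.
E1 (Δl = ±1): satisfied.
E2 (Δl = 0,±2, l_i+l_f ≥ 2): not satisfied.

E1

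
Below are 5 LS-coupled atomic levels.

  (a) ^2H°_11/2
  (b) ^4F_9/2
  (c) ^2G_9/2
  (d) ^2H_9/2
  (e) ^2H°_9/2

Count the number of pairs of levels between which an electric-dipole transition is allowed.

(a)–(b): forbidden (ΔS, ΔL).
(a)–(c): allowed.
(a)–(d): allowed.
(a)–(e): forbidden (parity).
(b)–(c): forbidden (parity, ΔS).
(b)–(d): forbidden (parity, ΔS, ΔL).
(b)–(e): forbidden (ΔS, ΔL).
(c)–(d): forbidden (parity).
(c)–(e): allowed.
(d)–(e): allowed.
Allowed pairs: 4 of 10.

4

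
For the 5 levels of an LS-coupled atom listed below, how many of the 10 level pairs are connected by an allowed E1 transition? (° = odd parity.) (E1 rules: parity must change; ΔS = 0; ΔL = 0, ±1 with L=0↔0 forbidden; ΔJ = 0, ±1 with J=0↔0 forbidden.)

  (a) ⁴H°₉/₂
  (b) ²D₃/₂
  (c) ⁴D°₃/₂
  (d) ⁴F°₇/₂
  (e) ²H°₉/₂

0

(a)–(b): forbidden (ΔS, ΔL, ΔJ).
(a)–(c): forbidden (parity, ΔL, ΔJ).
(a)–(d): forbidden (parity, ΔL).
(a)–(e): forbidden (parity, ΔS).
(b)–(c): forbidden (ΔS).
(b)–(d): forbidden (ΔS, ΔJ).
(b)–(e): forbidden (ΔL, ΔJ).
(c)–(d): forbidden (parity, ΔJ).
(c)–(e): forbidden (parity, ΔS, ΔL, ΔJ).
(d)–(e): forbidden (parity, ΔS, ΔL).
Allowed pairs: 0 of 10.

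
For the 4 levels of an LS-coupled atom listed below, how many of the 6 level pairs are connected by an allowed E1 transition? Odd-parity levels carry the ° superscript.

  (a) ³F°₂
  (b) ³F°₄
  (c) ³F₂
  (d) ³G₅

(a)–(b): forbidden (parity, ΔJ).
(a)–(c): allowed.
(a)–(d): forbidden (ΔJ).
(b)–(c): forbidden (ΔJ).
(b)–(d): allowed.
(c)–(d): forbidden (parity, ΔJ).
Allowed pairs: 2 of 6.

2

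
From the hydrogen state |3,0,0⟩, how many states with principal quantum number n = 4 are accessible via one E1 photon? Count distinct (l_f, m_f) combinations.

3

E1 requires Δl = ±1, so l_f ∈ {-1, 1}; with 0 ≤ l_f ≤ n_f−1 = 3, the allowed l_f values are {1}.
For l_f = 1: m_f ∈ {m_i−1, m_i, m_i+1} ∩ [−1, 1] = {-1, 0, 1} → 3 states.
Total: 3.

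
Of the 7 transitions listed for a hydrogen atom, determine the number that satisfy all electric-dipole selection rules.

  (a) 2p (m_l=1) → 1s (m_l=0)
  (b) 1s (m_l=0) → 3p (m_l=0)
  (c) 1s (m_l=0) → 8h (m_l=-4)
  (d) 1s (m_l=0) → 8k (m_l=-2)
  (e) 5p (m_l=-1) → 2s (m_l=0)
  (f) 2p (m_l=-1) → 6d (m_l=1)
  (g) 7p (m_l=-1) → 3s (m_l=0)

4

(a) allowed
(b) allowed
(c) forbidden — Δl = +5 (E1 requires Δl = ±1); Δm_l = -4 (E1 requires Δm_l = 0, ±1)
(d) forbidden — Δl = +7 (E1 requires Δl = ±1); Δm_l = -2 (E1 requires Δm_l = 0, ±1)
(e) allowed
(f) forbidden — Δm_l = +2 (E1 requires Δm_l = 0, ±1)
(g) allowed
Total allowed: 4 of 7.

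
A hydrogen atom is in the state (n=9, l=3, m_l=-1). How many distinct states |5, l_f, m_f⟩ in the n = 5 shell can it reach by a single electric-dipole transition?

E1 requires Δl = ±1, so l_f ∈ {2, 4}; with 0 ≤ l_f ≤ n_f−1 = 4, the allowed l_f values are {2, 4}.
For l_f = 2: m_f ∈ {m_i−1, m_i, m_i+1} ∩ [−2, 2] = {-2, -1, 0} → 3 states.
For l_f = 4: m_f ∈ {m_i−1, m_i, m_i+1} ∩ [−4, 4] = {-2, -1, 0} → 3 states.
Total: 6.

6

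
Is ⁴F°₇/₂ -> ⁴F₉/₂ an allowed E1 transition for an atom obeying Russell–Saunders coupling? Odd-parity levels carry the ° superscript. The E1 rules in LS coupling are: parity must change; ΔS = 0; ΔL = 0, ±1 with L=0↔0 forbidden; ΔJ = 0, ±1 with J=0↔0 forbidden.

Initial level: S=3/2, L=3, J=7/2, parity odd. Final level: S=3/2, L=3, J=9/2, parity even.
Parity must change: odd → even — ✓.
ΔS = 0: S: 3/2 → 3/2 — ✓.
ΔL = 0, ±1 (not L=0↔0): L: 3 → 3, ΔL = +0 — ✓.
ΔJ = 0, ±1 (not J=0↔0): J: 7/2 → 9/2, ΔJ = +1 — ✓.
All four E1 rules are satisfied.

allowed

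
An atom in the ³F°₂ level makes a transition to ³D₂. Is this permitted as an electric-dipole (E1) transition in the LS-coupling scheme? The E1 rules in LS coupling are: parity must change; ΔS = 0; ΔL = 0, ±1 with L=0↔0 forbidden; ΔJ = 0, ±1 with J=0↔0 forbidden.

allowed

Reading off the term symbols: S 1→1, L 3→2, J 2→2, parity odd→even.
Parity must change: odd → even — satisfied.
ΔS = 0: S: 1 → 1 — satisfied.
ΔL = 0, ±1 (not L=0↔0): L: 3 → 2, ΔL = -1 — satisfied.
ΔJ = 0, ±1 (not J=0↔0): J: 2 → 2, ΔJ = +0 — satisfied.
All four E1 rules are satisfied.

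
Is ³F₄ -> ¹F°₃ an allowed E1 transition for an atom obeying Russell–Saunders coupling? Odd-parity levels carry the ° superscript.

forbidden

Initial level: S=1, L=3, J=4, parity even. Final level: S=0, L=3, J=3, parity odd.
ΔS = 0: S: 1 → 0 — violated.
ΔJ = 0, ±1 (not J=0↔0): J: 4 → 3, ΔJ = -1 — satisfied.
Parity must change: even → odd — satisfied.
ΔL = 0, ±1 (not L=0↔0): L: 3 → 3, ΔL = +0 — satisfied.
Rule(s) violated: ΔS.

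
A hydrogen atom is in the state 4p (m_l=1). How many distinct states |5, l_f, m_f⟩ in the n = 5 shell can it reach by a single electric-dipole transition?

E1 requires Δl = ±1, so l_f ∈ {0, 2}; with 0 ≤ l_f ≤ n_f−1 = 4, the allowed l_f values are {0, 2}.
For l_f = 0: m_f ∈ {m_i−1, m_i, m_i+1} ∩ [−0, 0] = {0} → 1 state.
For l_f = 2: m_f ∈ {m_i−1, m_i, m_i+1} ∩ [−2, 2] = {0, 1, 2} → 3 states.
Total: 4.

4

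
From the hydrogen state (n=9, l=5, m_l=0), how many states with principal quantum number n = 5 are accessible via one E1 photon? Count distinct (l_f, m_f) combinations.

E1 requires Δl = ±1, so l_f ∈ {4, 6}; with 0 ≤ l_f ≤ n_f−1 = 4, the allowed l_f values are {4}.
For l_f = 4: m_f ∈ {m_i−1, m_i, m_i+1} ∩ [−4, 4] = {-1, 0, 1} → 3 states.
Total: 3.

3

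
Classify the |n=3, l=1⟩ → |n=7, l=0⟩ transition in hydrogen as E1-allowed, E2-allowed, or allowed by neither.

E1

Δl = 0 − 1 = -1; l_i + l_f = 1.
E1 (Δl = ±1): satisfied.
E2 (Δl = 0,±2, l_i+l_f ≥ 2): not satisfied.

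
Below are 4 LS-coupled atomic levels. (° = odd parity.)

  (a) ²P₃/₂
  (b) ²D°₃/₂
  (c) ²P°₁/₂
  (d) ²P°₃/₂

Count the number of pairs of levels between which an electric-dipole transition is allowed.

3

(a)–(b): allowed.
(a)–(c): allowed.
(a)–(d): allowed.
(b)–(c): forbidden (parity).
(b)–(d): forbidden (parity).
(c)–(d): forbidden (parity).
Allowed pairs: 3 of 6.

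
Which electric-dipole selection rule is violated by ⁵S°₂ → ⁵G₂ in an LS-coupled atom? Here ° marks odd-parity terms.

the ΔL = 0, ±1 rule

Parity must change: odd → even — ✓.
ΔS = 0: S: 2 → 2 — ✓.
ΔL = 0, ±1 (not L=0↔0): L: 0 → 4, ΔL = +4 — ✗.
ΔJ = 0, ±1 (not J=0↔0): J: 2 → 2, ΔJ = +0 — ✓.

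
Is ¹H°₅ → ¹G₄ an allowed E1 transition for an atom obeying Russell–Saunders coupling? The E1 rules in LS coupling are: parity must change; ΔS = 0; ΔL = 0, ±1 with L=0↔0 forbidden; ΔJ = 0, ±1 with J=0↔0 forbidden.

Reading off the term symbols: S 0→0, L 5→4, J 5→4, parity odd→even.
Parity must change: odd → even — ok.
ΔS = 0: S: 0 → 0 — ok.
ΔL = 0, ±1 (not L=0↔0): L: 5 → 4, ΔL = -1 — ok.
ΔJ = 0, ±1 (not J=0↔0): J: 5 → 4, ΔJ = -1 — ok.
All four E1 rules are satisfied.

allowed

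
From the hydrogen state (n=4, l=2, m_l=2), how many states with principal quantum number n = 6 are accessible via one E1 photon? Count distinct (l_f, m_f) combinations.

4

E1 requires Δl = ±1, so l_f ∈ {1, 3}; with 0 ≤ l_f ≤ n_f−1 = 5, the allowed l_f values are {1, 3}.
For l_f = 1: m_f ∈ {m_i−1, m_i, m_i+1} ∩ [−1, 1] = {1} → 1 state.
For l_f = 3: m_f ∈ {m_i−1, m_i, m_i+1} ∩ [−3, 3] = {1, 2, 3} → 3 states.
Total: 4.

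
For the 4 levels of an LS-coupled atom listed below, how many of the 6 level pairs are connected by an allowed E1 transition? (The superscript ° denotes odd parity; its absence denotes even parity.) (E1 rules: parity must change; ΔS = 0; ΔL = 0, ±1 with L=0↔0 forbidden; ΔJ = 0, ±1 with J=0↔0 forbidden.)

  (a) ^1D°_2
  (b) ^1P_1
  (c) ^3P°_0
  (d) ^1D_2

(a)–(b): allowed.
(a)–(c): forbidden (parity, ΔS, ΔJ).
(a)–(d): allowed.
(b)–(c): forbidden (ΔS).
(b)–(d): forbidden (parity).
(c)–(d): forbidden (ΔS, ΔJ).
Allowed pairs: 2 of 6.

2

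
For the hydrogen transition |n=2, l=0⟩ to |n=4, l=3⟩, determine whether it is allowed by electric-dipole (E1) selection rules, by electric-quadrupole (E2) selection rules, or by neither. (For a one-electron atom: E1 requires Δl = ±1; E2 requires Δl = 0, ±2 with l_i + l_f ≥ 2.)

neither

Δl = 3 − 0 = +3; l_i + l_f = 3.
E1 (Δl = ±1): not satisfied.
E2 (Δl = 0,±2, l_i+l_f ≥ 2): not satisfied.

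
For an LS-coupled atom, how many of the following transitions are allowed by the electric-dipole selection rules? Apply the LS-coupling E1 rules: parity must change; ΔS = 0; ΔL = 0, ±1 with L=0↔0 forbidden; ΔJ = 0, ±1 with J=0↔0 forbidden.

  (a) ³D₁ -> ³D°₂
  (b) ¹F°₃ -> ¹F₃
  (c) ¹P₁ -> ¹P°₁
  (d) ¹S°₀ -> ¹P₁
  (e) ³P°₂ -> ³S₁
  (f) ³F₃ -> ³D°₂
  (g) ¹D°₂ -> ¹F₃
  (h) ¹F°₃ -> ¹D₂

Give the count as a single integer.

(a) allowed
(b) allowed
(c) allowed
(d) allowed
(e) allowed
(f) allowed
(g) allowed
(h) allowed
Total allowed: 8 of 8.

8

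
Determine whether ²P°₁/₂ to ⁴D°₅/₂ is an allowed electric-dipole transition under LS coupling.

forbidden

Parity must change: odd → odd — fails.
ΔS = 0: S: 1/2 → 3/2 — fails.
ΔL = 0, ±1 (not L=0↔0): L: 1 → 2, ΔL = +1 — ok.
ΔJ = 0, ±1 (not J=0↔0): J: 1/2 → 5/2, ΔJ = +2 — fails.
Rule(s) violated: parity, ΔS, ΔJ.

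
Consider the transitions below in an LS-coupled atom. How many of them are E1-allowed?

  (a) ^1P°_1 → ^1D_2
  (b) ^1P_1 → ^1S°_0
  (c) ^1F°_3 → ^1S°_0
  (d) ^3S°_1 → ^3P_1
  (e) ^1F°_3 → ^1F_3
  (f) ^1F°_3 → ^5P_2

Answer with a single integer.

4

(a) allowed
(b) allowed
(c) forbidden (parity, ΔL, ΔJ fail)
(d) allowed
(e) allowed
(f) forbidden (ΔS, ΔL fail)
Total allowed: 4 of 6.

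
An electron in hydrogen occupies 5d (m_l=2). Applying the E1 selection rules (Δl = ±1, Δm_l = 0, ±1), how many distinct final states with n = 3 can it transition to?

E1 requires Δl = ±1, so l_f ∈ {1, 3}; with 0 ≤ l_f ≤ n_f−1 = 2, the allowed l_f values are {1}.
For l_f = 1: m_f ∈ {m_i−1, m_i, m_i+1} ∩ [−1, 1] = {1} → 1 state.
Total: 1.

1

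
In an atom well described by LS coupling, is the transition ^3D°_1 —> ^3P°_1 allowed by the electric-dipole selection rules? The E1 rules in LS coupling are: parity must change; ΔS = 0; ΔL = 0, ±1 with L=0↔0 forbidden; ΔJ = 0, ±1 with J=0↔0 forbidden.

Parity must change: odd → odd — fails.
ΔS = 0: S: 1 → 1 — ok.
ΔL = 0, ±1 (not L=0↔0): L: 2 → 1, ΔL = -1 — ok.
ΔJ = 0, ±1 (not J=0↔0): J: 1 → 1, ΔJ = +0 — ok.
Rule(s) violated: parity.

forbidden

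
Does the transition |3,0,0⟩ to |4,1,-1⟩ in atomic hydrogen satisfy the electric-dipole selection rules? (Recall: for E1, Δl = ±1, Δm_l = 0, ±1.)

allowed

Initial l = 0, final l = 1, so Δl = +1. E1 requires Δl = ±1: passes.
m_l: 0 → -1 (Δm_l = -1). |Δm_l| ≤ 1 passes.
All E1 selection rules are satisfied.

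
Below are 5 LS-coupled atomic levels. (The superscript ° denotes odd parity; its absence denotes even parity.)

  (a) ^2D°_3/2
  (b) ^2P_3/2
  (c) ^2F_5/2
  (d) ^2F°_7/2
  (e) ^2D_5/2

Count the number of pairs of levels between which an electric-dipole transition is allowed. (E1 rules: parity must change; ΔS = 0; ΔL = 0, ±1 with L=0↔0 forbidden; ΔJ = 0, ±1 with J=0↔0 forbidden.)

(a)–(b): allowed.
(a)–(c): allowed.
(a)–(d): forbidden (parity, ΔJ).
(a)–(e): allowed.
(b)–(c): forbidden (parity, ΔL).
(b)–(d): forbidden (ΔL, ΔJ).
(b)–(e): forbidden (parity).
(c)–(d): allowed.
(c)–(e): forbidden (parity).
(d)–(e): allowed.
Allowed pairs: 5 of 10.

5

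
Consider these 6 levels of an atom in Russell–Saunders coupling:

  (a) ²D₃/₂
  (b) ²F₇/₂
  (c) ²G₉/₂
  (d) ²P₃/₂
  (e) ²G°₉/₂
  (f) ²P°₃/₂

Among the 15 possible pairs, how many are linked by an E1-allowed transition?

(a)–(b): forbidden (parity, ΔJ).
(a)–(c): forbidden (parity, ΔL, ΔJ).
(a)–(d): forbidden (parity).
(a)–(e): forbidden (ΔL, ΔJ).
(a)–(f): allowed.
(b)–(c): forbidden (parity).
(b)–(d): forbidden (parity, ΔL, ΔJ).
(b)–(e): allowed.
(b)–(f): forbidden (ΔL, ΔJ).
(c)–(d): forbidden (parity, ΔL, ΔJ).
(c)–(e): allowed.
(c)–(f): forbidden (ΔL, ΔJ).
(d)–(e): forbidden (ΔL, ΔJ).
(d)–(f): allowed.
(e)–(f): forbidden (parity, ΔL, ΔJ).
Allowed pairs: 4 of 15.

4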